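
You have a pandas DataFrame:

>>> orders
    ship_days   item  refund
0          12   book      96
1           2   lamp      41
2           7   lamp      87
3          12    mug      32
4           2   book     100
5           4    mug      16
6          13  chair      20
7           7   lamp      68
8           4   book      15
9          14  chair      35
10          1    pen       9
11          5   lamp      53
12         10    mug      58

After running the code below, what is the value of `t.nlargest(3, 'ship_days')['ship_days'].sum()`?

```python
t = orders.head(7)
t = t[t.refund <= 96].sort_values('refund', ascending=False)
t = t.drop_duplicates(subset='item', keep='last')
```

take first 7 rows:
   ship_days   item  refund
0         12   book      96
1          2   lamp      41
2          7   lamp      87
3         12    mug      32
4          2   book     100
5          4    mug      16
6         13  chair      20
filter rows where refund <= 96:
   ship_days   item  refund
0         12   book      96
1          2   lamp      41
2          7   lamp      87
3         12    mug      32
5          4    mug      16
6         13  chair      20
sort by refund descending:
   ship_days   item  refund
0         12   book      96
2          7   lamp      87
1          2   lamp      41
3         12    mug      32
6         13  chair      20
5          4    mug      16
drop duplicate item (keep=last):
   ship_days   item  refund
0         12   book      96
1          2   lamp      41
6         13  chair      20
5          4    mug      16
take 3 rows with largest ship_days:
   ship_days   item  refund
6         13  chair      20
0         12   book      96
5          4    mug      16
The sum of column 'ship_days' is 29.

29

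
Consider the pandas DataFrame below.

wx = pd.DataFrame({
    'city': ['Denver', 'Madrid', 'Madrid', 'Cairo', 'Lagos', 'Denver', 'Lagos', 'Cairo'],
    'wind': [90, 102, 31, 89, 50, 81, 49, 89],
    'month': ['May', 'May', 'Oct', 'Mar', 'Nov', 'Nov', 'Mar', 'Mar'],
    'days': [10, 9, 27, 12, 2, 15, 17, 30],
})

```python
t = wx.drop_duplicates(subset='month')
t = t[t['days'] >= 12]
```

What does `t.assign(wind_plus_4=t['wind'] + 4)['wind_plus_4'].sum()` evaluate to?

128

drop duplicate month (keep=first):
     city  wind month  days
0  Denver    90   May    10
2  Madrid    31   Oct    27
3   Cairo    89   Mar    12
4   Lagos    50   Nov     2
filter rows where days >= 12:
     city  wind month  days
2  Madrid    31   Oct    27
3   Cairo    89   Mar    12
add column wind_plus_4 = t['wind'] + 4:
     city  wind month  days  wind_plus_4
2  Madrid    31   Oct    27           35
3   Cairo    89   Mar    12           93
Finally, sum of column 'wind_plus_4' = 128.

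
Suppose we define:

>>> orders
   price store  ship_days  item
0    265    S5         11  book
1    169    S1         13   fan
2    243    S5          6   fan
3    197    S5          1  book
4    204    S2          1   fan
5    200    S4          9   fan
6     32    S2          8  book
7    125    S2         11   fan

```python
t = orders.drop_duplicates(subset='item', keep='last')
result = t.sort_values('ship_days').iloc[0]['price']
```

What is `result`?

drop duplicate item (keep=last):
   price store  ship_days  item
6     32    S2          8  book
7    125    S2         11   fan
sort by ship_days:
   price store  ship_days  item
6     32    S2          8  book
7    125    S2         11   fan

32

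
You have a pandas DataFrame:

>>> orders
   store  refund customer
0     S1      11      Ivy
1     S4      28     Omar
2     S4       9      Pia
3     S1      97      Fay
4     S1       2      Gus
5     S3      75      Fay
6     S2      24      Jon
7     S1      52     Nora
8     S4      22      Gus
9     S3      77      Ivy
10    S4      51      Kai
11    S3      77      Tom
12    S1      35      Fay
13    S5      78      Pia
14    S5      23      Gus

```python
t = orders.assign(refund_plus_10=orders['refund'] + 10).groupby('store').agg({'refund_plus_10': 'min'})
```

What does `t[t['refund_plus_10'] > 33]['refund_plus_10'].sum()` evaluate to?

add column refund_plus_10 = orders['refund'] + 10:
   store  refund customer  refund_plus_10
0     S1      11      Ivy              21
1     S4      28     Omar              38
2     S4       9      Pia              19
3     S1      97      Fay             107
4     S1       2      Gus              12
5     S3      75      Fay              85
6     S2      24      Jon              34
7     S1      52     Nora              62
8     S4      22      Gus              32
9     S3      77      Ivy              87
10    S4      51      Kai              61
11    S3      77      Tom              87
12    S1      35      Fay              45
13    S5      78      Pia              88
14    S5      23      Gus              33
group by store, min of refund_plus_10:
       refund_plus_10
store                
S1                 12
S2                 34
S3                 85
S4                 19
S5                 33
filter rows where refund_plus_10 > 33:
       refund_plus_10
store                
S2                 34
S3                 85
Reading off the sum of column 'refund_plus_10', we get 119.

119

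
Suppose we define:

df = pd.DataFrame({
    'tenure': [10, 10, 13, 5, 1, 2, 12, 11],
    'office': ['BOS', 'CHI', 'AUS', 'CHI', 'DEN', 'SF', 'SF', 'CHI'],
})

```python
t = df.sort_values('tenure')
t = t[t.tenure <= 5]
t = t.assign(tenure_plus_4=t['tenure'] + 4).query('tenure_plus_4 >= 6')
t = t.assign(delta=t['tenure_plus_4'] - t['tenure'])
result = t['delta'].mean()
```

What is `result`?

4.0

sort by tenure:
   tenure office
4       1    DEN
5       2     SF
3       5    CHI
0      10    BOS
1      10    CHI
7      11    CHI
6      12     SF
2      13    AUS
filter rows where tenure <= 5:
   tenure office
4       1    DEN
5       2     SF
3       5    CHI
add column tenure_plus_4 = t['tenure'] + 4:
   tenure office  tenure_plus_4
4       1    DEN              5
5       2     SF              6
3       5    CHI              9
filter rows where tenure_plus_4 >= 6:
   tenure office  tenure_plus_4
5       2     SF              6
3       5    CHI              9
add column delta = t['tenure_plus_4'] - t['tenure']:
   tenure office  tenure_plus_4  delta
5       2     SF              6      4
3       5    CHI              9      4
Then the mean of column 'delta': 4.0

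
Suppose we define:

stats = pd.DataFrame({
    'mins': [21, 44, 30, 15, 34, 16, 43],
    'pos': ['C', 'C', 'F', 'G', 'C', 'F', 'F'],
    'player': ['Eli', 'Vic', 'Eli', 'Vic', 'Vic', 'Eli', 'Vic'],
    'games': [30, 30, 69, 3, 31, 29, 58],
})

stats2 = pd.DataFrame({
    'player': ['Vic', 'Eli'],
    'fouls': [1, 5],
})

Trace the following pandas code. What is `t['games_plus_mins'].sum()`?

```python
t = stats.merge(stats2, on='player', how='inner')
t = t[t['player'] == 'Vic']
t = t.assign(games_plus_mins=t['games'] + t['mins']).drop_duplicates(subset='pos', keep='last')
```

184

merge on 'player' (how='inner') → 7 rows:
   mins pos player  games  fouls
0    21   C    Eli     30      5
1    44   C    Vic     30      1
2    30   F    Eli     69      5
3    15   G    Vic      3      1
4    34   C    Vic     31      1
5    16   F    Eli     29      5
6    43   F    Vic     58      1
filter rows where player == 'Vic':
   mins pos player  games  fouls
1    44   C    Vic     30      1
3    15   G    Vic      3      1
4    34   C    Vic     31      1
6    43   F    Vic     58      1
add column games_plus_mins = t['games'] + t['mins']:
   mins pos player  games  fouls  games_plus_mins
1    44   C    Vic     30      1               74
3    15   G    Vic      3      1               18
4    34   C    Vic     31      1               65
6    43   F    Vic     58      1              101
drop duplicate pos (keep=last):
   mins pos player  games  fouls  games_plus_mins
3    15   G    Vic      3      1               18
4    34   C    Vic     31      1               65
6    43   F    Vic     58      1              101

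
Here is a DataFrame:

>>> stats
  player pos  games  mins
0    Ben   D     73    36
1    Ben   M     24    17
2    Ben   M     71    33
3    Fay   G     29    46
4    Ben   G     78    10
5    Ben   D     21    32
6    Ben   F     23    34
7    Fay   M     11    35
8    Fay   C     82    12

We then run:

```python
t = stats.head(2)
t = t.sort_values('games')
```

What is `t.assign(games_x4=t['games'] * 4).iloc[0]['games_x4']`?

96

take first 2 rows:
  player pos  games  mins
0    Ben   D     73    36
1    Ben   M     24    17
sort by games:
  player pos  games  mins
1    Ben   M     24    17
0    Ben   D     73    36
add column games_x4 = t['games'] * 4:
  player pos  games  mins  games_x4
1    Ben   M     24    17        96
0    Ben   D     73    36       292
Taking the value at position 0, column 'games_x4' gives 96.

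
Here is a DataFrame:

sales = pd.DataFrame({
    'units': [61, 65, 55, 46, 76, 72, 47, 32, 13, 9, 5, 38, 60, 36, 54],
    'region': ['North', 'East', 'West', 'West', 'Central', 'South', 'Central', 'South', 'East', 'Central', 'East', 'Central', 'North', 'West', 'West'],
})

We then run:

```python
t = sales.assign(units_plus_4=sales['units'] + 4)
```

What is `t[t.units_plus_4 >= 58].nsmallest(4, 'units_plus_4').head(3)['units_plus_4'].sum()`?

add column units_plus_4 = sales['units'] + 4:
    units   region  units_plus_4
0      61    North            65
1      65     East            69
2      55     West            59
3      46     West            50
4      76  Central            80
5      72    South            76
6      47  Central            51
7      32    South            36
8      13     East            17
9       9  Central            13
10      5     East             9
11     38  Central            42
12     60    North            64
13     36     West            40
14     54     West            58
filter rows where units_plus_4 >= 58:
    units   region  units_plus_4
0      61    North            65
1      65     East            69
2      55     West            59
4      76  Central            80
5      72    South            76
12     60    North            64
14     54     West            58
take 4 rows with smallest units_plus_4:
    units region  units_plus_4
14     54   West            58
2      55   West            59
12     60  North            64
0      61  North            65
take first 3 rows:
    units region  units_plus_4
14     54   West            58
2      55   West            59
12     60  North            64

181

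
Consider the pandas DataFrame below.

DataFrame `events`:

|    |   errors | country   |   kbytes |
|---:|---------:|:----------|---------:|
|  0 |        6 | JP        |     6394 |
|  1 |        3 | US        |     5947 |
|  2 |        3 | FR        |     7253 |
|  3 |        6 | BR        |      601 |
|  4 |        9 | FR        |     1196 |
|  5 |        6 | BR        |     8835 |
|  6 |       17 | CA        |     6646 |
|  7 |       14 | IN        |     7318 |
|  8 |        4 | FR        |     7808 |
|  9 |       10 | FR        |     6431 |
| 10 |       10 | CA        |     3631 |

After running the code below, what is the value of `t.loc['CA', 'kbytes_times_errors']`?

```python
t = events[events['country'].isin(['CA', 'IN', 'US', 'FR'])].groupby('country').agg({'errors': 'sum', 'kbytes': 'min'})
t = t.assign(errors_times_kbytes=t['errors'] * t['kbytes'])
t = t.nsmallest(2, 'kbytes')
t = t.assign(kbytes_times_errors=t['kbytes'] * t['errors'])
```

98037

filter rows where country in ['CA', 'IN', 'US', 'FR']:
    errors country  kbytes
1        3      US    5947
2        3      FR    7253
4        9      FR    1196
6       17      CA    6646
7       14      IN    7318
8        4      FR    7808
9       10      FR    6431
10      10      CA    3631
group by country: sum(errors), min(kbytes):
         errors  kbytes
country                
CA           27    3631
FR           26    1196
IN           14    7318
US            3    5947
add column errors_times_kbytes = t['errors'] * t['kbytes']:
         errors  kbytes  errors_times_kbytes
country                                     
CA           27    3631                98037
FR           26    1196                31096
IN           14    7318               102452
US            3    5947                17841
take 2 rows with smallest kbytes:
         errors  kbytes  errors_times_kbytes
country                                     
FR           26    1196                31096
CA           27    3631                98037
add column kbytes_times_errors = t['kbytes'] * t['errors']:
         errors  kbytes  errors_times_kbytes  kbytes_times_errors
country                                                          
FR           26    1196                31096                31096
CA           27    3631                98037                98037
Taking the value at row 'CA', column 'kbytes_times_errors' gives 98037.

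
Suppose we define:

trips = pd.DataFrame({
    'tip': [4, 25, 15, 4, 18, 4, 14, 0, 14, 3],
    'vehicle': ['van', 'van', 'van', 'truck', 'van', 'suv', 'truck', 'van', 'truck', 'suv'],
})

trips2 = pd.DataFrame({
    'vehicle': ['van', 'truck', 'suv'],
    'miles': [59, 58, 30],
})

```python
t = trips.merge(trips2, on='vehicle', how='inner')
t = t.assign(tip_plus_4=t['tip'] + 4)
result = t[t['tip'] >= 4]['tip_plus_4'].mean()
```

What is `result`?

merge on 'vehicle' (how='inner') → 10 rows:
   tip vehicle  miles
0    4     van     59
1   25     van     59
2   15     van     59
3    4   truck     58
4   18     van     59
5    4     suv     30
6   14   truck     58
7    0     van     59
8   14   truck     58
9    3     suv     30
add column tip_plus_4 = t['tip'] + 4:
   tip vehicle  miles  tip_plus_4
0    4     van     59           8
1   25     van     59          29
2   15     van     59          19
3    4   truck     58           8
4   18     van     59          22
5    4     suv     30           8
6   14   truck     58          18
7    0     van     59           4
8   14   truck     58          18
9    3     suv     30           7
filter rows where tip >= 4:
   tip vehicle  miles  tip_plus_4
0    4     van     59           8
1   25     van     59          29
2   15     van     59          19
3    4   truck     58           8
4   18     van     59          22
5    4     suv     30           8
6   14   truck     58          18
8   14   truck     58          18
So mean() = 16.25.

16.25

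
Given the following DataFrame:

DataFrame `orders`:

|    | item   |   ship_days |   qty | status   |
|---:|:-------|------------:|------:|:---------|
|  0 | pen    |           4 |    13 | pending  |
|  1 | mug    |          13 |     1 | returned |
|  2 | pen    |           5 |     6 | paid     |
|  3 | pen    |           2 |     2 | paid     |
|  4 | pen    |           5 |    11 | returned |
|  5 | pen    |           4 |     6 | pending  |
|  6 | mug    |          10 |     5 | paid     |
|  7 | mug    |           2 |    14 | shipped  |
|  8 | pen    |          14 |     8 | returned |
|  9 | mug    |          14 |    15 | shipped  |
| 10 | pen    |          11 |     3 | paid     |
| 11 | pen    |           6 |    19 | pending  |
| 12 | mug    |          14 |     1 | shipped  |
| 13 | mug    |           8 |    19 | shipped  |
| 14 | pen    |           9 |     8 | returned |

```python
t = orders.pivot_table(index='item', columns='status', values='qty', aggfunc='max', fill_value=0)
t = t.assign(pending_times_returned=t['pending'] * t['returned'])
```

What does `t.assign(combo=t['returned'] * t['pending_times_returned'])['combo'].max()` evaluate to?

2299

pivot: rows=item, cols=status, max(qty):
status  paid  pending  returned  shipped
item                                    
mug        5        0         1       19
pen        6       19        11        0
add column pending_times_returned = t['pending'] * t['returned']:
status  paid  pending  returned  shipped  pending_times_returned
item                                                            
mug        5        0         1       19                       0
pen        6       19        11        0                     209
add column combo = t['returned'] * t['pending_times_returned']:
status  paid  pending  returned  shipped  pending_times_returned  combo
item                                                                   
mug        5        0         1       19                       0      0
pen        6       19        11        0                     209   2299
Hence 2299.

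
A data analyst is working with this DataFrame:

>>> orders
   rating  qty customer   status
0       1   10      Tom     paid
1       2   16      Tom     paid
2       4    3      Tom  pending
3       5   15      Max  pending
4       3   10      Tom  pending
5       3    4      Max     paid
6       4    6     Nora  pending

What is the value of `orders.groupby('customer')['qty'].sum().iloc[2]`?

group by customer, sum of qty:
customer
Max     19
Nora     6
Tom     39
Name: qty, dtype: int64

39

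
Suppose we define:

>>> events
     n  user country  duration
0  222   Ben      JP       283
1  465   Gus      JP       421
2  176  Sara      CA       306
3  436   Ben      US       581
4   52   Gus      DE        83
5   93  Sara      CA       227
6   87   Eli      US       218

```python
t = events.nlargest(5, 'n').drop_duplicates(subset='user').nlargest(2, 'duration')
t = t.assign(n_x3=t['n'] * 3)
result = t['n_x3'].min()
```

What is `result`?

take 5 rows with largest n:
     n  user country  duration
1  465   Gus      JP       421
3  436   Ben      US       581
0  222   Ben      JP       283
2  176  Sara      CA       306
5   93  Sara      CA       227
drop duplicate user (keep=first):
     n  user country  duration
1  465   Gus      JP       421
3  436   Ben      US       581
2  176  Sara      CA       306
take 2 rows with largest duration:
     n user country  duration
3  436  Ben      US       581
1  465  Gus      JP       421
add column n_x3 = t['n'] * 3:
     n user country  duration  n_x3
3  436  Ben      US       581  1308
1  465  Gus      JP       421  1395
Reading off the min of column 'n_x3', we get 1308.

1308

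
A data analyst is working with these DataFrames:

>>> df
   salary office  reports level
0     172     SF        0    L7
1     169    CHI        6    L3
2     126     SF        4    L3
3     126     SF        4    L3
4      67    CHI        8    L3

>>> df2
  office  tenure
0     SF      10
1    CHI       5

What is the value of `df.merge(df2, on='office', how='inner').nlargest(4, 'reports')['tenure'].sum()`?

merge on 'office' (how='inner') → 5 rows:
   salary office  reports level  tenure
0     172     SF        0    L7      10
1     169    CHI        6    L3       5
2     126     SF        4    L3      10
3     126     SF        4    L3      10
4      67    CHI        8    L3       5
take 4 rows with largest reports:
   salary office  reports level  tenure
4      67    CHI        8    L3       5
1     169    CHI        6    L3       5
2     126     SF        4    L3      10
3     126     SF        4    L3      10

30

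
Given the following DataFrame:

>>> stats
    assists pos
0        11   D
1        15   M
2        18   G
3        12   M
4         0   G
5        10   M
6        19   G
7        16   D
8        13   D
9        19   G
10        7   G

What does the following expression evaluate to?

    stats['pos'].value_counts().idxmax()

G

value_counts of pos:
pos
G    5
D    3
M    3
Name: count, dtype: int64
Reading off the label with the largest value, we get G.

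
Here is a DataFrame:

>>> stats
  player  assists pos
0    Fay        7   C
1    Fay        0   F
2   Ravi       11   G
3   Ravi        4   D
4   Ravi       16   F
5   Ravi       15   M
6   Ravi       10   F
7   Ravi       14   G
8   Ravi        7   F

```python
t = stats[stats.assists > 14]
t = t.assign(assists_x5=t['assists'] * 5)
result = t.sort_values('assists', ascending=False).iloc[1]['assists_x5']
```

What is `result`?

75

filter rows where assists > 14:
  player  assists pos
4   Ravi       16   F
5   Ravi       15   M
add column assists_x5 = t['assists'] * 5:
  player  assists pos  assists_x5
4   Ravi       16   F          80
5   Ravi       15   M          75
sort by assists descending:
  player  assists pos  assists_x5
4   Ravi       16   F          80
5   Ravi       15   M          75
Then the value at position 1, column 'assists_x5': 75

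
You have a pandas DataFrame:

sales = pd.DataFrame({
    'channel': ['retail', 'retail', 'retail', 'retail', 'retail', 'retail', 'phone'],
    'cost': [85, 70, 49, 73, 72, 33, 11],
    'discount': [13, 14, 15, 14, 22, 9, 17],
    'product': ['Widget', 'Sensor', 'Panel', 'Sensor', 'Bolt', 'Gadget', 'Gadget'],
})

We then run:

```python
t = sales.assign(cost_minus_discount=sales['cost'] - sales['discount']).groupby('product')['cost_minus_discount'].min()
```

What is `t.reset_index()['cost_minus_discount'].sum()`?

add column cost_minus_discount = sales['cost'] - sales['discount']:
  channel  cost  discount product  cost_minus_discount
0  retail    85        13  Widget                   72
1  retail    70        14  Sensor                   56
2  retail    49        15   Panel                   34
3  retail    73        14  Sensor                   59
4  retail    72        22    Bolt                   50
5  retail    33         9  Gadget                   24
6   phone    11        17  Gadget                   -6
group by product, min of cost_minus_discount:
product
Bolt      50
Gadget    -6
Panel     34
Sensor    56
Widget    72
Name: cost_minus_discount, dtype: int64
reset_index():
  product  cost_minus_discount
0    Bolt                   50
1  Gadget                   -6
2   Panel                   34
3  Sensor                   56
4  Widget                   72
Then the sum of column 'cost_minus_discount': 206

206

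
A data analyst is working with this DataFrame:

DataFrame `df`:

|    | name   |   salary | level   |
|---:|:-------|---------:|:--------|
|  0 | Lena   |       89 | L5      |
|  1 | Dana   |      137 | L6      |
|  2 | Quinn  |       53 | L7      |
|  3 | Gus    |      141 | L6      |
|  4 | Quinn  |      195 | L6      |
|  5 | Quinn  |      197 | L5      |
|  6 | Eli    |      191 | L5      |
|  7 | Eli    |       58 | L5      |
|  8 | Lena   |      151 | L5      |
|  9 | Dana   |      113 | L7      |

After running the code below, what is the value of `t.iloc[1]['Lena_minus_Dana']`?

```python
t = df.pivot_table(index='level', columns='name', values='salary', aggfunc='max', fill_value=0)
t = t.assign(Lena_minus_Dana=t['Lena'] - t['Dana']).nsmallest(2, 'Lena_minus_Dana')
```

-113

pivot: rows=level, cols=name, max(salary):
name   Dana  Eli  Gus  Lena  Quinn
level                             
L5        0  191    0   151    197
L6      137    0  141     0    195
L7      113    0    0     0     53
add column Lena_minus_Dana = t['Lena'] - t['Dana']:
name   Dana  Eli  Gus  Lena  Quinn  Lena_minus_Dana
level                                              
L5        0  191    0   151    197              151
L6      137    0  141     0    195             -137
L7      113    0    0     0     53             -113
take 2 rows with smallest Lena_minus_Dana:
name   Dana  Eli  Gus  Lena  Quinn  Lena_minus_Dana
level                                              
L6      137    0  141     0    195             -137
L7      113    0    0     0     53             -113
The value at position 1, column 'Lena_minus_Dana' is -113.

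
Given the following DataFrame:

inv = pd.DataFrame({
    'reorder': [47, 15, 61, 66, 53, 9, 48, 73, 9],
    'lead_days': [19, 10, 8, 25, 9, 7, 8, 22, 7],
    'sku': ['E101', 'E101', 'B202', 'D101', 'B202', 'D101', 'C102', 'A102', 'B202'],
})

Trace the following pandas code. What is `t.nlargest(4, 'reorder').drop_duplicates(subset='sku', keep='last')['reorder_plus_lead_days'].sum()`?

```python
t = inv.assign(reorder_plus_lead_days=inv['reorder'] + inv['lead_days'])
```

add column reorder_plus_lead_days = inv['reorder'] + inv['lead_days']:
   reorder  lead_days   sku  reorder_plus_lead_days
0       47         19  E101                      66
1       15         10  E101                      25
2       61          8  B202                      69
3       66         25  D101                      91
4       53          9  B202                      62
5        9          7  D101                      16
6       48          8  C102                      56
7       73         22  A102                      95
8        9          7  B202                      16
take 4 rows with largest reorder:
   reorder  lead_days   sku  reorder_plus_lead_days
7       73         22  A102                      95
3       66         25  D101                      91
2       61          8  B202                      69
4       53          9  B202                      62
drop duplicate sku (keep=last):
   reorder  lead_days   sku  reorder_plus_lead_days
7       73         22  A102                      95
3       66         25  D101                      91
4       53          9  B202                      62

248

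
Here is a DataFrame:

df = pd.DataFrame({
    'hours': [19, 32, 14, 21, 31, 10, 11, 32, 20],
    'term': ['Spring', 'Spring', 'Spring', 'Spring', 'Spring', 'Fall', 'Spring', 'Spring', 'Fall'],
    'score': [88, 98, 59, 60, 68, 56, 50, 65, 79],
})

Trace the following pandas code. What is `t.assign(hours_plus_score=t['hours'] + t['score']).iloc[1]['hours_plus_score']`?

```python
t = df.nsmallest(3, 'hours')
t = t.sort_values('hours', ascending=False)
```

61

take 3 rows with smallest hours:
   hours    term  score
5     10    Fall     56
6     11  Spring     50
2     14  Spring     59
sort by hours descending:
   hours    term  score
2     14  Spring     59
6     11  Spring     50
5     10    Fall     56
add column hours_plus_score = t['hours'] + t['score']:
   hours    term  score  hours_plus_score
2     14  Spring     59                73
6     11  Spring     50                61
5     10    Fall     56                66
Hence 61.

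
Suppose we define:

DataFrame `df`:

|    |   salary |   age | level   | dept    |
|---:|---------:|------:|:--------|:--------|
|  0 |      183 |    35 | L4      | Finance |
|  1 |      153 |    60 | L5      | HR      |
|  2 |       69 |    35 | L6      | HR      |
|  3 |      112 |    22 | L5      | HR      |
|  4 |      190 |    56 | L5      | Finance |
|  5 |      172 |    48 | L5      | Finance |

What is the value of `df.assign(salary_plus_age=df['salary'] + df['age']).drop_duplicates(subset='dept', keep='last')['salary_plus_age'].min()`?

add column salary_plus_age = df['salary'] + df['age']:
   salary  age level     dept  salary_plus_age
0     183   35    L4  Finance              218
1     153   60    L5       HR              213
2      69   35    L6       HR              104
3     112   22    L5       HR              134
4     190   56    L5  Finance              246
5     172   48    L5  Finance              220
drop duplicate dept (keep=last):
   salary  age level     dept  salary_plus_age
3     112   22    L5       HR              134
5     172   48    L5  Finance              220

134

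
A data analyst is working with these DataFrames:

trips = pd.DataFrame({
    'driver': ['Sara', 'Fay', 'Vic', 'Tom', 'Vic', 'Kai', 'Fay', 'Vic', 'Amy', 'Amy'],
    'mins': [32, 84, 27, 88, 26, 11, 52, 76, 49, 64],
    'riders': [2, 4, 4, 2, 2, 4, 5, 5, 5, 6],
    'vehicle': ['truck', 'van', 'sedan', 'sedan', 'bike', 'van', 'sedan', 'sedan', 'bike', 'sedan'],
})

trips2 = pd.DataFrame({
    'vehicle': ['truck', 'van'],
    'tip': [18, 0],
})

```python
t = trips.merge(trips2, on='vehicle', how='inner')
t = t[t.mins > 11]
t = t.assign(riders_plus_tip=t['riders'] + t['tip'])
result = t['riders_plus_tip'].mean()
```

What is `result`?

merge on 'vehicle' (how='inner') → 3 rows:
  driver  mins  riders vehicle  tip
0   Sara    32       2   truck   18
1    Fay    84       4     van    0
2    Kai    11       4     van    0
filter rows where mins > 11:
  driver  mins  riders vehicle  tip
0   Sara    32       2   truck   18
1    Fay    84       4     van    0
add column riders_plus_tip = t['riders'] + t['tip']:
  driver  mins  riders vehicle  tip  riders_plus_tip
0   Sara    32       2   truck   18               20
1    Fay    84       4     van    0                4
The mean of column 'riders_plus_tip' is 12.0.

12.0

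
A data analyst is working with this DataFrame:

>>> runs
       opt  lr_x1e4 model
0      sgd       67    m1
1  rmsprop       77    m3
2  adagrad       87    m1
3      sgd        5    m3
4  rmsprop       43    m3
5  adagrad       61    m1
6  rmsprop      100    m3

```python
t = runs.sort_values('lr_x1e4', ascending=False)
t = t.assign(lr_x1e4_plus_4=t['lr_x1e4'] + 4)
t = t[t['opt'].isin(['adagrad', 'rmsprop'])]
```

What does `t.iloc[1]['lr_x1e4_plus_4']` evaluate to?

sort by lr_x1e4 descending:
       opt  lr_x1e4 model
6  rmsprop      100    m3
2  adagrad       87    m1
1  rmsprop       77    m3
0      sgd       67    m1
5  adagrad       61    m1
4  rmsprop       43    m3
3      sgd        5    m3
add column lr_x1e4_plus_4 = t['lr_x1e4'] + 4:
       opt  lr_x1e4 model  lr_x1e4_plus_4
6  rmsprop      100    m3             104
2  adagrad       87    m1              91
1  rmsprop       77    m3              81
0      sgd       67    m1              71
5  adagrad       61    m1              65
4  rmsprop       43    m3              47
3      sgd        5    m3               9
filter rows where opt in ['adagrad', 'rmsprop']:
       opt  lr_x1e4 model  lr_x1e4_plus_4
6  rmsprop      100    m3             104
2  adagrad       87    m1              91
1  rmsprop       77    m3              81
5  adagrad       61    m1              65
4  rmsprop       43    m3              47

91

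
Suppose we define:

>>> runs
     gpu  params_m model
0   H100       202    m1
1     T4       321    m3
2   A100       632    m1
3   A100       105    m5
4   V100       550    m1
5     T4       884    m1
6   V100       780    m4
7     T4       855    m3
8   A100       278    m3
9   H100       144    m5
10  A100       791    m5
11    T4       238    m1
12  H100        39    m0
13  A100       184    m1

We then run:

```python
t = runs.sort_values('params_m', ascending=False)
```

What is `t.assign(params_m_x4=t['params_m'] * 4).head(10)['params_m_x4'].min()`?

808

sort by params_m descending:
     gpu  params_m model
5     T4       884    m1
7     T4       855    m3
10  A100       791    m5
6   V100       780    m4
2   A100       632    m1
4   V100       550    m1
1     T4       321    m3
8   A100       278    m3
11    T4       238    m1
0   H100       202    m1
13  A100       184    m1
9   H100       144    m5
3   A100       105    m5
12  H100        39    m0
add column params_m_x4 = t['params_m'] * 4:
     gpu  params_m model  params_m_x4
5     T4       884    m1         3536
7     T4       855    m3         3420
10  A100       791    m5         3164
6   V100       780    m4         3120
2   A100       632    m1         2528
4   V100       550    m1         2200
1     T4       321    m3         1284
8   A100       278    m3         1112
11    T4       238    m1          952
0   H100       202    m1          808
13  A100       184    m1          736
9   H100       144    m5          576
3   A100       105    m5          420
12  H100        39    m0          156
take first 10 rows:
     gpu  params_m model  params_m_x4
5     T4       884    m1         3536
7     T4       855    m3         3420
10  A100       791    m5         3164
6   V100       780    m4         3120
2   A100       632    m1         2528
4   V100       550    m1         2200
1     T4       321    m3         1284
8   A100       278    m3         1112
11    T4       238    m1          952
0   H100       202    m1          808
So min() = 808.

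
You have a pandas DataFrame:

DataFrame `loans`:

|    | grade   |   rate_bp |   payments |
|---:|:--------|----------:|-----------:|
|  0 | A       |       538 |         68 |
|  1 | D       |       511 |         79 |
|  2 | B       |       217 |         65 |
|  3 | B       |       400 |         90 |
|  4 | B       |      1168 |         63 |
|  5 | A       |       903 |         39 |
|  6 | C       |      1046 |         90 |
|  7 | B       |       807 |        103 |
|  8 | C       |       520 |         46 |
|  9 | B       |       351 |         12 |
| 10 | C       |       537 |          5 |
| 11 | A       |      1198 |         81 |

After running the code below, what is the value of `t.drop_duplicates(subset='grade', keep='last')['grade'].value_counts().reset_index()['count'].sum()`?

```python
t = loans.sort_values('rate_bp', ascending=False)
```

4

sort by rate_bp descending:
   grade  rate_bp  payments
11     A     1198        81
4      B     1168        63
6      C     1046        90
5      A      903        39
7      B      807       103
0      A      538        68
10     C      537         5
8      C      520        46
1      D      511        79
3      B      400        90
9      B      351        12
2      B      217        65
drop duplicate grade (keep=last):
  grade  rate_bp  payments
0     A      538        68
8     C      520        46
1     D      511        79
2     B      217        65
value_counts of grade:
grade
A    1
C    1
D    1
B    1
Name: count, dtype: int64
reset_index():
  grade  count
0     A      1
1     C      1
2     D      1
3     B      1
Hence 4.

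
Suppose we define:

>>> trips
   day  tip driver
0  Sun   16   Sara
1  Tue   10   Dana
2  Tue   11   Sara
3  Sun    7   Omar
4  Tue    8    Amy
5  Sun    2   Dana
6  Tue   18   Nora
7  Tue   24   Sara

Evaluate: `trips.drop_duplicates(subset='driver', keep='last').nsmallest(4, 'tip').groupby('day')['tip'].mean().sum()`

17.5

drop duplicate driver (keep=last):
   day  tip driver
3  Sun    7   Omar
4  Tue    8    Amy
5  Sun    2   Dana
6  Tue   18   Nora
7  Tue   24   Sara
take 4 rows with smallest tip:
   day  tip driver
5  Sun    2   Dana
3  Sun    7   Omar
4  Tue    8    Amy
6  Tue   18   Nora
group by day, mean of tip:
day
Sun     4.5
Tue    13.0
Name: tip, dtype: float64
So sum() = 17.5.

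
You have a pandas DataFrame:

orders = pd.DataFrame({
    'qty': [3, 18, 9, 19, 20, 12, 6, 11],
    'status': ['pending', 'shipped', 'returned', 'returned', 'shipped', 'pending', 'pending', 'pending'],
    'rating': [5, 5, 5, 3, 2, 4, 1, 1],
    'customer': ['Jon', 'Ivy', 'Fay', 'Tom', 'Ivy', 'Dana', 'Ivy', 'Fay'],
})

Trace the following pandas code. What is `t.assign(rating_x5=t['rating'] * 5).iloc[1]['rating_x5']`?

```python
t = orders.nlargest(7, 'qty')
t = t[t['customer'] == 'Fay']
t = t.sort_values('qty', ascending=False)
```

take 7 rows with largest qty:
   qty    status  rating customer
4   20   shipped       2      Ivy
3   19  returned       3      Tom
1   18   shipped       5      Ivy
5   12   pending       4     Dana
7   11   pending       1      Fay
2    9  returned       5      Fay
6    6   pending       1      Ivy
filter rows where customer == 'Fay':
   qty    status  rating customer
7   11   pending       1      Fay
2    9  returned       5      Fay
sort by qty descending:
   qty    status  rating customer
7   11   pending       1      Fay
2    9  returned       5      Fay
add column rating_x5 = t['rating'] * 5:
   qty    status  rating customer  rating_x5
7   11   pending       1      Fay          5
2    9  returned       5      Fay         25
The value at position 1, column 'rating_x5' is 25.

25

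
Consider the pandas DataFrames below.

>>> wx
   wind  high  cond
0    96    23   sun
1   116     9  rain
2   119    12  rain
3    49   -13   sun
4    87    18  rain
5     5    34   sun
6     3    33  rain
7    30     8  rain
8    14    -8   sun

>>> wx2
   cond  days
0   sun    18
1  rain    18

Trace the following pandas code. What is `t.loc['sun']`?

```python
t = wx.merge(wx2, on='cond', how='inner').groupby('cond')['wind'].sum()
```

merge on 'cond' (how='inner') → 9 rows:
   wind  high  cond  days
0    96    23   sun    18
1   116     9  rain    18
2   119    12  rain    18
3    49   -13   sun    18
4    87    18  rain    18
5     5    34   sun    18
6     3    33  rain    18
7    30     8  rain    18
8    14    -8   sun    18
group by cond, sum of wind:
cond
rain    355
sun     164
Name: wind, dtype: int64

164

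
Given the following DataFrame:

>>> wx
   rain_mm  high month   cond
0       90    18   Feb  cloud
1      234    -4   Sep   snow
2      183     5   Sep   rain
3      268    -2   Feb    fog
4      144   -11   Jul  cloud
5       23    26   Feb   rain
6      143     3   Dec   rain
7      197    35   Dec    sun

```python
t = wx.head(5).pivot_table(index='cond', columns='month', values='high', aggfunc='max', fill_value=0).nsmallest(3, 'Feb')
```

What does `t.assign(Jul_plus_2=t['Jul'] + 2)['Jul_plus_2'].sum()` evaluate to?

take first 5 rows:
   rain_mm  high month   cond
0       90    18   Feb  cloud
1      234    -4   Sep   snow
2      183     5   Sep   rain
3      268    -2   Feb    fog
4      144   -11   Jul  cloud
pivot: rows=cond, cols=month, max(high):
month  Feb  Jul  Sep
cond                
cloud   18  -11    0
fog     -2    0    0
rain     0    0    5
snow     0    0   -4
take 3 rows with smallest Feb:
month  Feb  Jul  Sep
cond                
fog     -2    0    0
rain     0    0    5
snow     0    0   -4
add column Jul_plus_2 = t['Jul'] + 2:
month  Feb  Jul  Sep  Jul_plus_2
cond                            
fog     -2    0    0           2
rain     0    0    5           2
snow     0    0   -4           2
Then the sum of column 'Jul_plus_2': 6

6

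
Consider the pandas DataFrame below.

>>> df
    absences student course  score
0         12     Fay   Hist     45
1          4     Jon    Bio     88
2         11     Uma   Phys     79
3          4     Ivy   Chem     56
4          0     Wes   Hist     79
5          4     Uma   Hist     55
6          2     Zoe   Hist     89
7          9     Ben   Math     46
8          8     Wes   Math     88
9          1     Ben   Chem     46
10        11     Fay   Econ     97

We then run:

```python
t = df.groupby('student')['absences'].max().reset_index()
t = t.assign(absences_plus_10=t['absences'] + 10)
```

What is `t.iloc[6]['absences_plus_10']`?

12

group by student, max of absences:
student
Ben     9
Fay    12
Ivy     4
Jon     4
Uma    11
Wes     8
Zoe     2
Name: absences, dtype: int64
reset_index():
  student  absences
0     Ben         9
1     Fay        12
2     Ivy         4
3     Jon         4
4     Uma        11
5     Wes         8
6     Zoe         2
add column absences_plus_10 = t['absences'] + 10:
  student  absences  absences_plus_10
0     Ben         9                19
1     Fay        12                22
2     Ivy         4                14
3     Jon         4                14
4     Uma        11                21
5     Wes         8                18
6     Zoe         2                12
Reading off the value at position 6, column 'absences_plus_10', we get 12.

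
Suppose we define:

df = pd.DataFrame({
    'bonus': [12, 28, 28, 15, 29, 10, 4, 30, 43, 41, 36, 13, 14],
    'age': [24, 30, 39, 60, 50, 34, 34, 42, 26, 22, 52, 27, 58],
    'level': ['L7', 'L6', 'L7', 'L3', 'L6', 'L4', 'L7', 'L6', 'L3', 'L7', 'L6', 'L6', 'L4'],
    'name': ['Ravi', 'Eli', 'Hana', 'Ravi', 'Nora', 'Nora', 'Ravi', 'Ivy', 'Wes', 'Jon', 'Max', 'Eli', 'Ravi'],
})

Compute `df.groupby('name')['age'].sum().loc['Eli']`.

group by name, sum of age:
name
Eli      57
Hana     39
Ivy      42
Jon      22
Max      52
Nora     84
Ravi    176
Wes      26
Name: age, dtype: int64
Taking the value at index 'Eli' gives 57.

57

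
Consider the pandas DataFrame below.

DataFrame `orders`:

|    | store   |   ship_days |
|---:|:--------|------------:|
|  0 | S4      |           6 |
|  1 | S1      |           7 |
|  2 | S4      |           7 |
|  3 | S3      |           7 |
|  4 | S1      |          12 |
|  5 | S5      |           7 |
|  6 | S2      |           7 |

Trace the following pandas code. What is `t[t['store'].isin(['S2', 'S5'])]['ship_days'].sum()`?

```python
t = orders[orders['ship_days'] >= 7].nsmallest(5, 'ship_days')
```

filter rows where ship_days >= 7:
  store  ship_days
1    S1          7
2    S4          7
3    S3          7
4    S1         12
5    S5          7
6    S2          7
take 5 rows with smallest ship_days:
  store  ship_days
1    S1          7
2    S4          7
3    S3          7
5    S5          7
6    S2          7
filter rows where store in ['S2', 'S5']:
  store  ship_days
5    S5          7
6    S2          7
Finally, sum of column 'ship_days' = 14.

14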